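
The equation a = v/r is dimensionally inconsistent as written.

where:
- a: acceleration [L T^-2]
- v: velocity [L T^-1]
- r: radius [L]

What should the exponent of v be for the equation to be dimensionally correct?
The exponent of v should be 2: a = v^2/r

The LHS a has dimensions [L T^-2]; v has dimensions [L T^-1].
As written, the RHS v/r (exponent 1 on v) has dimensions [T^-1], which does not match.
With exponent 2, the RHS v^2/r has dimensions [L T^-2], matching the LHS.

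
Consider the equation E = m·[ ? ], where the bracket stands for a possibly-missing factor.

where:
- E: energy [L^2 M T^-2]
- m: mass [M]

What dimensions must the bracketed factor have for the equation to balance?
[L^2 T^-2] — velocity squared (e.g. v²)

E has dimensions [L^2 M T^-2]; m has dimensions [M].
The bracketed factor must supply [L^2 M T^-2] / [M] = [L^2 T^-2].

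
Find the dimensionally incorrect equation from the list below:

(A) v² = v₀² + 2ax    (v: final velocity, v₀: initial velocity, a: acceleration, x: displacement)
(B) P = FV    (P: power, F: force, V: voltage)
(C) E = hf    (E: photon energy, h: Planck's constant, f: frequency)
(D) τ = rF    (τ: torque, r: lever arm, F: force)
(B) P = FV

The equation (B) P = FV is dimensionally incorrect.

LHS (P): [L^2 M T^-3]
RHS (FV): [I^-1 L^3 M^2 T^-5] ✗

The dimensions do not match. The other three equations balance.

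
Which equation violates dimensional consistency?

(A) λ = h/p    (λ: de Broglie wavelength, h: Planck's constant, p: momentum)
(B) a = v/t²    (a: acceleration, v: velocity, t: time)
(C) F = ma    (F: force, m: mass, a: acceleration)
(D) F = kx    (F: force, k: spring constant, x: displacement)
(B) a = v/t²

The equation (B) a = v/t² is dimensionally incorrect.

LHS (a): [L T^-2]
RHS (v/t²): [L T^-3] ✗

The dimensions do not match. The other three equations balance.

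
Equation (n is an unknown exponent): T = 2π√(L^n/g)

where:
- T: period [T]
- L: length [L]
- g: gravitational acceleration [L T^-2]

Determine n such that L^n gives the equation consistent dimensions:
n = 1

T has dimensions [T]; L has dimensions [L].
With n = 1: 2π√(L^1/g) has dimensions [T], matching the LHS ✓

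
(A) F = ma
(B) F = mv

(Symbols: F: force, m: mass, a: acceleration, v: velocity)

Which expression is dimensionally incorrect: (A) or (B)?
(B)

(A) F = ma: LHS [L M T^-2], RHS [L M T^-2] ✓
(B) F = mv: LHS [L M T^-2], RHS [L M T^-1] ✗

Expression (B) F = mv is dimensionally incorrect.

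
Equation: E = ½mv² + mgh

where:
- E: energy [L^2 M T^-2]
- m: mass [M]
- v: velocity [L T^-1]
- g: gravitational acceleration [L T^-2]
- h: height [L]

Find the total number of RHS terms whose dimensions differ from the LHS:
0

LHS E: [L^2 M T^-2]
- ½mv²: [L^2 M T^-2] ✓
- mgh: [L^2 M T^-2] ✓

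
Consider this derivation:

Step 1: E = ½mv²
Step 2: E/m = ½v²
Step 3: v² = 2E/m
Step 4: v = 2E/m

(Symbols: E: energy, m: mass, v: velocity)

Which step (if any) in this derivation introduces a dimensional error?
Step 4

Step 1: E = ½mv² → LHS [L^2 M T^-2], RHS [L^2 M T^-2] ✓
Step 2: E/m = ½v² → LHS [L^2 T^-2], RHS [L^2 T^-2] ✓
Step 3: v² = 2E/m → LHS [L^2 T^-2], RHS [L^2 T^-2] ✓
Step 4: v = 2E/m → LHS [L T^-1], RHS [L^2 T^-2] ✗

The first dimensional inconsistency appears in step 4: v = 2E/m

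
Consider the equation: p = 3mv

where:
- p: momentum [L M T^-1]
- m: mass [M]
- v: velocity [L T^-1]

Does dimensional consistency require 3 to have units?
No

p has dimensions [L M T^-1] and mv already has dimensions [L M T^-1], so the equation balances without 3 contributing any dimensions. 3 is a pure (dimensionless) number; changing or removing it would not affect dimensional consistency.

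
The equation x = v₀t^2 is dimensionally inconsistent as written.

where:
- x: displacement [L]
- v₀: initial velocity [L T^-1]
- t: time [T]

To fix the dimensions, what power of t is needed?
The exponent of t should be 1: x = v₀t

The LHS x has dimensions [L]; t has dimensions [T].
As written, the RHS v₀t^2 (exponent 2 on t) has dimensions [L T], which does not match.
With exponent 1, the RHS v₀t has dimensions [L], matching the LHS.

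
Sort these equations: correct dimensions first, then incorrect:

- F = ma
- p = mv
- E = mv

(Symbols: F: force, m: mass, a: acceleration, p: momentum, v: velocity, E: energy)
Dimensionally correct: F = ma, p = mv
Dimensionally incorrect: E = mv
Ordered (correct first, then incorrect): F = ma, p = mv, E = mv

- F = ma: LHS [L M T^-2], RHS [L M T^-2] → correct ✓
- p = mv: LHS [L M T^-1], RHS [L M T^-1] → correct ✓
- E = mv: LHS [L^2 M T^-2], RHS [L M T^-1] → incorrect ✗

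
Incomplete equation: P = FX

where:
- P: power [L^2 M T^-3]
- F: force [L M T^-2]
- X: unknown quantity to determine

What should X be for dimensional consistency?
X = v (velocity), dimensions [L T^-1]

P has dimensions [L^2 M T^-3]; the rest of the RHS (F) has dimensions [L M T^-2].
So X must have dimensions [L T^-1] — X = v (velocity).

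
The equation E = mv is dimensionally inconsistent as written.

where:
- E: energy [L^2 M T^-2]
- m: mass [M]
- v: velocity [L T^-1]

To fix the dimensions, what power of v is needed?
The exponent of v should be 2: E = mv^2

The LHS E has dimensions [L^2 M T^-2]; v has dimensions [L T^-1].
As written, the RHS mv (exponent 1 on v) has dimensions [L M T^-1], which does not match.
With exponent 2, the RHS mv^2 has dimensions [L^2 M T^-2], matching the LHS.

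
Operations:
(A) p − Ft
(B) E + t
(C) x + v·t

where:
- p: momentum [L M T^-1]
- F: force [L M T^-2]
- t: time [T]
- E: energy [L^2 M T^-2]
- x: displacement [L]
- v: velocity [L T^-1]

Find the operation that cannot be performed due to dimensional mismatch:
(B) E + t

(A) p − Ft: p [L M T^-1] and Ft [L M T^-1] — same dimensions ✓
(B) E + t: E [L^2 M T^-2] and t [T] — different dimensions cannot be added/subtracted ✗
(C) x + v·t: x [L] and v·t [L] — same dimensions ✓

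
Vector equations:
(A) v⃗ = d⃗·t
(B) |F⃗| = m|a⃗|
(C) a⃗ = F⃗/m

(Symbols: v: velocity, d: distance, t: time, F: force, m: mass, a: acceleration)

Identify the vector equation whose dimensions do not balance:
(A) v⃗ = d⃗·t

(A) v⃗ = d⃗·t: LHS [L T^-1], RHS [L T] ✗ — velocity is displacement per time; should be d⃗/t
(B) |F⃗| = m|a⃗|: LHS [L M T^-2], RHS [L M T^-2] ✓ — magnitudes of vectors are scalars
(C) a⃗ = F⃗/m: LHS [L T^-2], RHS [L T^-2] ✓ — force (vector) divided by mass (scalar)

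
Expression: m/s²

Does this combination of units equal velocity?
No

The expression m/s² has dimensions [L T^-2], but velocity has dimensions [L T^-1].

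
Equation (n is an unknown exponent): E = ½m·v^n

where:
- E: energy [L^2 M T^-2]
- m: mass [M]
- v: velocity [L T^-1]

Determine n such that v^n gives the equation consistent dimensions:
n = 2

E has dimensions [L^2 M T^-2]; v has dimensions [L T^-1].
The rest of the RHS has dimensions [M], so v^n must supply [L^2 T^-2].
With n = 2: ½m·v^2 has dimensions [L^2 M T^-2], matching the LHS ✓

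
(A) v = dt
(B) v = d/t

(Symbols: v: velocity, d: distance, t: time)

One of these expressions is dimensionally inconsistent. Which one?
(A)

(A) v = dt: LHS [L T^-1], RHS [L T] ✗
(B) v = d/t: LHS [L T^-1], RHS [L T^-1] ✓

Expression (A) v = dt is dimensionally incorrect.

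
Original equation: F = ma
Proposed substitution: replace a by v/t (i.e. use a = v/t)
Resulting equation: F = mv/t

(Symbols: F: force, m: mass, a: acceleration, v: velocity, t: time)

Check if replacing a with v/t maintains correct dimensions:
Yes

[a] = [L T^-2] and [v/t] = [L T^-2]. These match, so the substitution replaces a quantity by one of the same dimensions and the result F = mv/t has LHS [L M T^-2] vs RHS [L M T^-2] — still consistent.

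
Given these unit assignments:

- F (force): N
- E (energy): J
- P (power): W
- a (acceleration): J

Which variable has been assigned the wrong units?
a

The variable a (acceleration) should have units m/s², not J.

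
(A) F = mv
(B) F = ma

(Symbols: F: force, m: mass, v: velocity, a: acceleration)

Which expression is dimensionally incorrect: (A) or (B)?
(A)

(A) F = mv: LHS [L M T^-2], RHS [L M T^-1] ✗
(B) F = ma: LHS [L M T^-2], RHS [L M T^-2] ✓

Expression (A) F = mv is dimensionally incorrect.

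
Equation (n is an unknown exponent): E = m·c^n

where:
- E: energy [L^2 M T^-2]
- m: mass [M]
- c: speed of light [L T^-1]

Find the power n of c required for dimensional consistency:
n = 2

E has dimensions [L^2 M T^-2]; c has dimensions [L T^-1].
The rest of the RHS has dimensions [M], so c^n must supply [L^2 T^-2].
With n = 2: m·c^2 has dimensions [L^2 M T^-2], matching the LHS ✓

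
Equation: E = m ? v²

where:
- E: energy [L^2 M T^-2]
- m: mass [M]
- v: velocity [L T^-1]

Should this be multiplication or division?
multiplication (×): E = m × v²

E [L^2 M T^-2]; m [M]; v² [L^2 T^-2].
m × v² → [L^2 M T^-2] ✓
m ÷ v² → [L^-2 M T^2] ✗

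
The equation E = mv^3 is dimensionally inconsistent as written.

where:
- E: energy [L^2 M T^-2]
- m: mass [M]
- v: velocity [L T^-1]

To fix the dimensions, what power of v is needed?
The exponent of v should be 2: E = mv^2

The LHS E has dimensions [L^2 M T^-2]; v has dimensions [L T^-1].
As written, the RHS mv^3 (exponent 3 on v) has dimensions [L^3 M T^-3], which does not match.
With exponent 2, the RHS mv^2 has dimensions [L^2 M T^-2], matching the LHS.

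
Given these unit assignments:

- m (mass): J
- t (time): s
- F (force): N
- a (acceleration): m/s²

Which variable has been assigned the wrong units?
m

The variable m (mass) should have units kg, not J.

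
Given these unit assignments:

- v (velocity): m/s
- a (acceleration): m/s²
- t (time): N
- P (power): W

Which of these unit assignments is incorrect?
t

The variable t (time) should have units s, not N.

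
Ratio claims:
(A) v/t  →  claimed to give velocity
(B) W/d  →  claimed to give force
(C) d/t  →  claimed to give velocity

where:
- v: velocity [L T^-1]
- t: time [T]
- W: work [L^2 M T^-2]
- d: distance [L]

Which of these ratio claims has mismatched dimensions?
(A) v/t does not give velocity

(A) v/t: [L T^-2] ≠ velocity [L T^-1] ✗
(B) W/d: [L M T^-2] = force [L M T^-2] ✓
(C) d/t: [L T^-1] = velocity [L T^-1] ✓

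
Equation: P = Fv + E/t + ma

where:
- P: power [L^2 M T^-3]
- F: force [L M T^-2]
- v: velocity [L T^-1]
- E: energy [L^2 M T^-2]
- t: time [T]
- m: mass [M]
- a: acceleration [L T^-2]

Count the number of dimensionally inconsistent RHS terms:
1

LHS P: [L^2 M T^-3]
- Fv: [L^2 M T^-3] ✓
- E/t: [L^2 M T^-3] ✓
- ma: [L M T^-2] ✗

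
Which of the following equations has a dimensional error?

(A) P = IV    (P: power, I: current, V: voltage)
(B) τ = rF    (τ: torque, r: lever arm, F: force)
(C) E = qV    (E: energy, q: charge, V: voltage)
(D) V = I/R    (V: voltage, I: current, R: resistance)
(D) V = I/R

The equation (D) V = I/R is dimensionally incorrect.

LHS (V): [I^-1 L^2 M T^-3]
RHS (I/R): [I^3 L^-2 M^-1 T^3] ✗

The dimensions do not match. The other three equations balance.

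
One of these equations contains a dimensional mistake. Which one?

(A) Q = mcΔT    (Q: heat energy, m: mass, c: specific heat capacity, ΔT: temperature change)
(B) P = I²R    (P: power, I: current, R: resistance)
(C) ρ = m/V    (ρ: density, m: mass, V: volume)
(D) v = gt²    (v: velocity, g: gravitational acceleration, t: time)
(D) v = gt²

The equation (D) v = gt² is dimensionally incorrect.

LHS (v): [L T^-1]
RHS (gt²): [L] ✗

The dimensions do not match. The other three equations balance.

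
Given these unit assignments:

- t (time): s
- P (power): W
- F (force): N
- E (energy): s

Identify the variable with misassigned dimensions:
E

The variable E (energy) should have units J, not s.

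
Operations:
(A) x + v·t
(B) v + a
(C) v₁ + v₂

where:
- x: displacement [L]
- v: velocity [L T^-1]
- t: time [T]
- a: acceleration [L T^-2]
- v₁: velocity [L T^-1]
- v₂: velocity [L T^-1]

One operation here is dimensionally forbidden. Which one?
(B) v + a

(A) x + v·t: x [L] and v·t [L] — same dimensions ✓
(B) v + a: v [L T^-1] and a [L T^-2] — different dimensions cannot be added/subtracted ✗
(C) v₁ + v₂: v₁ [L T^-1] and v₂ [L T^-1] — same dimensions ✓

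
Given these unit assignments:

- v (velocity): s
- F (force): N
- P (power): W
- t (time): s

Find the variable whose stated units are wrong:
v

The variable v (velocity) should have units m/s, not s.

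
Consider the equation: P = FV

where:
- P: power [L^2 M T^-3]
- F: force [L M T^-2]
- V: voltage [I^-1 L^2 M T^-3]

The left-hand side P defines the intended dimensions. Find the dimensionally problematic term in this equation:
The right-hand side term FV

P has dimensions [L^2 M T^-3], but FV has dimensions [I^-1 L^3 M^2 T^-5], so the term FV is dimensionally wrong for P.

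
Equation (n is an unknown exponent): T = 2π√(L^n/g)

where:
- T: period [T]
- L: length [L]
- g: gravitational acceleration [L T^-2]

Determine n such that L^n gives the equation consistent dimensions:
n = 1

T has dimensions [T]; L has dimensions [L].
With n = 1: 2π√(L^1/g) has dimensions [T], matching the LHS ✓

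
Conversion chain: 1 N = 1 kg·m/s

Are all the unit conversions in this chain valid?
The chain is incorrect (it contains an error).

Incorrect: Newton is kg·m/s², not kg·m/s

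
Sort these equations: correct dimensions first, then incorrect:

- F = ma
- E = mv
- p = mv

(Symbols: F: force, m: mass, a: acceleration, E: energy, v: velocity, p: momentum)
Dimensionally correct: F = ma, p = mv
Dimensionally incorrect: E = mv
Ordered (correct first, then incorrect): F = ma, p = mv, E = mv

- F = ma: LHS [L M T^-2], RHS [L M T^-2] → correct ✓
- E = mv: LHS [L^2 M T^-2], RHS [L M T^-1] → incorrect ✗
- p = mv: LHS [L M T^-1], RHS [L M T^-1] → correct ✓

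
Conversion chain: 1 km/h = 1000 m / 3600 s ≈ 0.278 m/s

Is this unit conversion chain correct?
The chain is correct (no errors).

Correct: 1 km = 1000 m, 1 h = 3600 s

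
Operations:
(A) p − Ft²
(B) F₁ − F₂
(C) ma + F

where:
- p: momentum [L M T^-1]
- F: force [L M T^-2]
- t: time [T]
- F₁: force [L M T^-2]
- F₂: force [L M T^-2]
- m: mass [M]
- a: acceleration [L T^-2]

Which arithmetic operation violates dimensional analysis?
(A) p − Ft²

(A) p − Ft²: p [L M T^-1] and Ft² [L M] — different dimensions cannot be added/subtracted ✗
(B) F₁ − F₂: F₁ [L M T^-2] and F₂ [L M T^-2] — same dimensions ✓
(C) ma + F: ma [L M T^-2] and F [L M T^-2] — same dimensions ✓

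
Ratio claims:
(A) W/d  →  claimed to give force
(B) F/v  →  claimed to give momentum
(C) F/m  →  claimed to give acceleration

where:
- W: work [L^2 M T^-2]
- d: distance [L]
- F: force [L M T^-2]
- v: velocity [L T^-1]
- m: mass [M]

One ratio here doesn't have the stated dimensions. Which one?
(B) F/v does not give momentum

(A) W/d: [L M T^-2] = force [L M T^-2] ✓
(B) F/v: [M T^-1] ≠ momentum [L M T^-1] ✗
(C) F/m: [L T^-2] = acceleration [L T^-2] ✓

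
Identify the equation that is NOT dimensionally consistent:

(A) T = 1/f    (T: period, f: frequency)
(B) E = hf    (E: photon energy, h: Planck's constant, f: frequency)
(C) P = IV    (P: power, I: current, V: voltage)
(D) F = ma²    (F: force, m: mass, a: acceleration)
(D) F = ma²

The equation (D) F = ma² is dimensionally incorrect.

LHS (F): [L M T^-2]
RHS (ma²): [L^2 M T^-4] ✗

The dimensions do not match. The other three equations balance.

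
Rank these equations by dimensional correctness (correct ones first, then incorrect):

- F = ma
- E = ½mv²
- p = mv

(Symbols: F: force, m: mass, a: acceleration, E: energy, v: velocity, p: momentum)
Dimensionally correct: F = ma, E = ½mv², p = mv
Dimensionally incorrect: none
Ordered (correct first, then incorrect): F = ma, E = ½mv², p = mv

- F = ma: LHS [L M T^-2], RHS [L M T^-2] → correct ✓
- E = ½mv²: LHS [L^2 M T^-2], RHS [L^2 M T^-2] → correct ✓
- p = mv: LHS [L M T^-1], RHS [L M T^-1] → correct ✓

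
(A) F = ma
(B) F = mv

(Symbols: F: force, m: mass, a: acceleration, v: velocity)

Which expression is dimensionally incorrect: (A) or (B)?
(B)

(A) F = ma: LHS [L M T^-2], RHS [L M T^-2] ✓
(B) F = mv: LHS [L M T^-2], RHS [L M T^-1] ✗

Expression (B) F = mv is dimensionally incorrect.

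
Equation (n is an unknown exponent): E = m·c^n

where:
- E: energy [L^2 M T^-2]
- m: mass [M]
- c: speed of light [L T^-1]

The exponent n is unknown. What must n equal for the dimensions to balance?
n = 2

E has dimensions [L^2 M T^-2]; c has dimensions [L T^-1].
The rest of the RHS has dimensions [M], so c^n must supply [L^2 T^-2].
With n = 2: m·c^2 has dimensions [L^2 M T^-2], matching the LHS ✓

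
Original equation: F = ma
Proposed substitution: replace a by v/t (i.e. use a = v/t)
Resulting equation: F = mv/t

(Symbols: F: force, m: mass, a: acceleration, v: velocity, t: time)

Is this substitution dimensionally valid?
Yes

[a] = [L T^-2] and [v/t] = [L T^-2]. These match, so the substitution replaces a quantity by one of the same dimensions and the result F = mv/t has LHS [L M T^-2] vs RHS [L M T^-2] — still consistent.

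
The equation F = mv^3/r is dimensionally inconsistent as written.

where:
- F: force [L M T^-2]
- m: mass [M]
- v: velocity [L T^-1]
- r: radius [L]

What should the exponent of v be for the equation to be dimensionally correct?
The exponent of v should be 2: F = mv^2/r

The LHS F has dimensions [L M T^-2]; v has dimensions [L T^-1].
As written, the RHS mv^3/r (exponent 3 on v) has dimensions [L^2 M T^-3], which does not match.
With exponent 2, the RHS mv^2/r has dimensions [L M T^-2], matching the LHS.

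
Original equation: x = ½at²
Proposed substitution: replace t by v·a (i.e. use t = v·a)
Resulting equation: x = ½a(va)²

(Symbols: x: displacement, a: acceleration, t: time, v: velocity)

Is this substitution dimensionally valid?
No

[t] = [T] and [v·a] = [L^2 T^-3]. These differ, so the substitution replaces a quantity by one of different dimensions and the result x = ½a(va)² has LHS [L] vs RHS [L^5 T^-8] — inconsistent.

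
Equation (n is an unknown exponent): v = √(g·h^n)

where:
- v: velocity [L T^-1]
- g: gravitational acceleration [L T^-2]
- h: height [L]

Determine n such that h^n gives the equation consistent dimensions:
n = 1

v has dimensions [L T^-1]; h has dimensions [L].
With n = 1: √(g·h^1) has dimensions [L T^-1], matching the LHS ✓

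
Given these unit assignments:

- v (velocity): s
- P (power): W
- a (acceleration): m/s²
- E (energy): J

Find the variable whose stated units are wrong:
v

The variable v (velocity) should have units m/s, not s.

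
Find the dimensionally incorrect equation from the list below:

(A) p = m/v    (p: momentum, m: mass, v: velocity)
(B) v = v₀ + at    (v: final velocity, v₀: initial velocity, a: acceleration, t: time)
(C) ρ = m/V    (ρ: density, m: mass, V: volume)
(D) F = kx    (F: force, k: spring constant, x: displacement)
(A) p = m/v

The equation (A) p = m/v is dimensionally incorrect.

LHS (p): [L M T^-1]
RHS (m/v): [L^-1 M T] ✗

The dimensions do not match. The other three equations balance.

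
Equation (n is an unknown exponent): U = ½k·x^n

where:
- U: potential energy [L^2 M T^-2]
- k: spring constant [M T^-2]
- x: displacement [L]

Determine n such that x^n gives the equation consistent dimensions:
n = 2

U has dimensions [L^2 M T^-2]; x has dimensions [L].
The rest of the RHS has dimensions [M T^-2], so x^n must supply [L^2].
With n = 2: ½k·x^2 has dimensions [L^2 M T^-2], matching the LHS ✓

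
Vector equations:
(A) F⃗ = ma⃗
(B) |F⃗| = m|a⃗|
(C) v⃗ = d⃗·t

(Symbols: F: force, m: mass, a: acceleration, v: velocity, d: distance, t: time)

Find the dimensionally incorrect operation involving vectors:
(C) v⃗ = d⃗·t

(A) F⃗ = ma⃗: LHS [L M T^-2], RHS [L M T^-2] ✓ — Force and acceleration are vectors, mass is a scalar
(B) |F⃗| = m|a⃗|: LHS [L M T^-2], RHS [L M T^-2] ✓ — magnitudes of vectors are scalars
(C) v⃗ = d⃗·t: LHS [L T^-1], RHS [L T] ✗ — velocity is displacement per time; should be d⃗/t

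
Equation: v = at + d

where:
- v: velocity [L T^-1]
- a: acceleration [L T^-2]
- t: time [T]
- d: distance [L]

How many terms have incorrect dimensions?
1

LHS v: [L T^-1]
- at: [L T^-1] ✓
- d: [L] ✗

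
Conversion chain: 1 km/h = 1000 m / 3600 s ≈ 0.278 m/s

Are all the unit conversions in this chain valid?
The chain is correct (no errors).

Correct: 1 km = 1000 m, 1 h = 3600 s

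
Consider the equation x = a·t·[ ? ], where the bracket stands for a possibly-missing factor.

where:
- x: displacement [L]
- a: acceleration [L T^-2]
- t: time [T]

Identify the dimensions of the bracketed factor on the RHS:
[T] — time (e.g. t)

x has dimensions [L]; a·t has dimensions [L T^-1].
The bracketed factor must supply [L] / [L T^-1] = [T].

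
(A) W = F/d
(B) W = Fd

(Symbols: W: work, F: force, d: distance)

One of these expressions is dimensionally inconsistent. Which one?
(A)

(A) W = F/d: LHS [L^2 M T^-2], RHS [M T^-2] ✗
(B) W = Fd: LHS [L^2 M T^-2], RHS [L^2 M T^-2] ✓

Expression (A) W = F/d is dimensionally incorrect.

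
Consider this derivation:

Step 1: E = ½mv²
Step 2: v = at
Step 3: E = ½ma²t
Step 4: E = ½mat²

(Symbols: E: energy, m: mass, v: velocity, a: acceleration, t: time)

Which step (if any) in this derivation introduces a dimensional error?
Step 3

Step 1: E = ½mv² → LHS [L^2 M T^-2], RHS [L^2 M T^-2] ✓
Step 2: v = at → LHS [L T^-1], RHS [L T^-1] ✓
Step 3: E = ½ma²t → LHS [L^2 M T^-2], RHS [L^2 M T^-3] ✗

The first dimensional inconsistency appears in step 3: E = ½ma²t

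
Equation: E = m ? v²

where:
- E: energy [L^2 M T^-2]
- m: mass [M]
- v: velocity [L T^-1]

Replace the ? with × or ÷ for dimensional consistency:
multiplication (×): E = m × v²

E [L^2 M T^-2]; m [M]; v² [L^2 T^-2].
m × v² → [L^2 M T^-2] ✓
m ÷ v² → [L^-2 M T^2] ✗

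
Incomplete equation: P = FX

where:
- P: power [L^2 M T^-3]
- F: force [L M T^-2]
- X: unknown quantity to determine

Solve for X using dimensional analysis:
X = v (velocity), dimensions [L T^-1]

P has dimensions [L^2 M T^-3]; the rest of the RHS (F) has dimensions [L M T^-2].
So X must have dimensions [L T^-1] — X = v (velocity).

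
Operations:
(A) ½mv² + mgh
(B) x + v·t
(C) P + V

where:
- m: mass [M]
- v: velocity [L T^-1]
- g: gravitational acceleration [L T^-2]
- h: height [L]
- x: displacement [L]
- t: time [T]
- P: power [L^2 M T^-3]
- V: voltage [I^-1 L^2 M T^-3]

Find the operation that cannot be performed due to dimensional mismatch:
(C) P + V

(A) ½mv² + mgh: ½mv² [L^2 M T^-2] and mgh [L^2 M T^-2] — same dimensions ✓
(B) x + v·t: x [L] and v·t [L] — same dimensions ✓
(C) P + V: P [L^2 M T^-3] and V [I^-1 L^2 M T^-3] — different dimensions cannot be added/subtracted ✗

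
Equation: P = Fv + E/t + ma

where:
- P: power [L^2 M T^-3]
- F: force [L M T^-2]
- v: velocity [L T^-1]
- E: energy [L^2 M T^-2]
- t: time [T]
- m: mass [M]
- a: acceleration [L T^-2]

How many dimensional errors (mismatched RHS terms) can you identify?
1

LHS P: [L^2 M T^-3]
- Fv: [L^2 M T^-3] ✓
- E/t: [L^2 M T^-3] ✓
- ma: [L M T^-2] ✗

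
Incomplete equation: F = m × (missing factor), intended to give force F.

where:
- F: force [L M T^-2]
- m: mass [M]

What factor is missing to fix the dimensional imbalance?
a (acceleration), dimensions [L T^-2]

F has dimensions [L M T^-2] and m has dimensions [M].
The missing factor must have dimensions [L M T^-2] / [M] = [L T^-2], i.e. acceleration (a).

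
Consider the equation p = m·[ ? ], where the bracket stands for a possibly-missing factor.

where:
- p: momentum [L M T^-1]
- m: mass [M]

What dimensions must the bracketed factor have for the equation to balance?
[L T^-1] — velocity (e.g. v)

p has dimensions [L M T^-1]; m has dimensions [M].
The bracketed factor must supply [L M T^-1] / [M] = [L T^-1].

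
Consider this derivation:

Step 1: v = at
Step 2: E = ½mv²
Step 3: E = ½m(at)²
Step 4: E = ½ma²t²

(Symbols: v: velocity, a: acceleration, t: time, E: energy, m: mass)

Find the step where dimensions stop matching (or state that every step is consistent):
No step introduces an error — all steps are dimensionally consistent.

Step 1: v = at → LHS [L T^-1], RHS [L T^-1] ✓
Step 2: E = ½mv² → LHS [L^2 M T^-2], RHS [L^2 M T^-2] ✓
Step 3: E = ½m(at)² → LHS [L^2 M T^-2], RHS [L^2 M T^-2] ✓
Step 4: E = ½ma²t² → LHS [L^2 M T^-2], RHS [L^2 M T^-2] ✓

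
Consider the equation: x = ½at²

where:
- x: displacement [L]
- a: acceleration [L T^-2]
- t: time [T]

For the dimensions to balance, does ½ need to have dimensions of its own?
No

x has dimensions [L] and at² already has dimensions [L], so the equation balances without ½ contributing any dimensions. ½ is a pure (dimensionless) number; changing or removing it would not affect dimensional consistency.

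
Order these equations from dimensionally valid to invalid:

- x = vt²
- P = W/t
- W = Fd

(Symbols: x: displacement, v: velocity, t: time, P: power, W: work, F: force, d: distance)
Dimensionally correct: P = W/t, W = Fd
Dimensionally incorrect: x = vt²
Ordered (correct first, then incorrect): P = W/t, W = Fd, x = vt²

- x = vt²: LHS [L], RHS [L T] → incorrect ✗
- P = W/t: LHS [L^2 M T^-3], RHS [L^2 M T^-3] → correct ✓
- W = Fd: LHS [L^2 M T^-2], RHS [L^2 M T^-2] → correct ✓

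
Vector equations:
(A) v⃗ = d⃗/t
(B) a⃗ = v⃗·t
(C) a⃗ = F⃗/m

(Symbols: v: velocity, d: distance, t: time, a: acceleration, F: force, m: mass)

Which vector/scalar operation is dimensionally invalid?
(B) a⃗ = v⃗·t

(A) v⃗ = d⃗/t: LHS [L T^-1], RHS [L T^-1] ✓ — displacement (vector) divided by time (scalar)
(B) a⃗ = v⃗·t: LHS [L T^-2], RHS [L] ✗ — acceleration is velocity per time; should be v⃗/t
(C) a⃗ = F⃗/m: LHS [L T^-2], RHS [L T^-2] ✓ — force (vector) divided by mass (scalar)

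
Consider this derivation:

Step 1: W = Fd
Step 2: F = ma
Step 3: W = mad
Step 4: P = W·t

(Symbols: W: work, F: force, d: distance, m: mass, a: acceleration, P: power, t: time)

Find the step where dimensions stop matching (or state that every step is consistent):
Step 4

Step 1: W = Fd → LHS [L^2 M T^-2], RHS [L^2 M T^-2] ✓
Step 2: F = ma → LHS [L M T^-2], RHS [L M T^-2] ✓
Step 3: W = mad → LHS [L^2 M T^-2], RHS [L^2 M T^-2] ✓
Step 4: P = W·t → LHS [L^2 M T^-3], RHS [L^2 M T^-1] ✗

The first dimensional inconsistency appears in step 4: P = W·t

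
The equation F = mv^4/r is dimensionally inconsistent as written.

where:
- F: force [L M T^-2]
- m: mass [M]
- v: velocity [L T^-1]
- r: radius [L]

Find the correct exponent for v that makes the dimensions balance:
The exponent of v should be 2: F = mv^2/r

The LHS F has dimensions [L M T^-2]; v has dimensions [L T^-1].
As written, the RHS mv^4/r (exponent 4 on v) has dimensions [L^3 M T^-4], which does not match.
With exponent 2, the RHS mv^2/r has dimensions [L M T^-2], matching the LHS.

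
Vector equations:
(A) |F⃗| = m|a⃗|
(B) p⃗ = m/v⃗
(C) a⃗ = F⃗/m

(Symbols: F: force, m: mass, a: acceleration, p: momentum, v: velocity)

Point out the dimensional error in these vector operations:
(B) p⃗ = m/v⃗

(A) |F⃗| = m|a⃗|: LHS [L M T^-2], RHS [L M T^-2] ✓ — magnitudes of vectors are scalars
(B) p⃗ = m/v⃗: LHS [L M T^-1], RHS [L^-1 M T] ✗ — momentum is mass times velocity; should be mv⃗ (and division by a vector is undefined)
(C) a⃗ = F⃗/m: LHS [L T^-2], RHS [L T^-2] ✓ — force (vector) divided by mass (scalar)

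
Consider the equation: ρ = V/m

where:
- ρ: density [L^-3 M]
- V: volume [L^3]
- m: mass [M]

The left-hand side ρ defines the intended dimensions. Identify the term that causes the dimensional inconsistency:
The right-hand side term V/m

ρ has dimensions [L^-3 M], but V/m has dimensions [L^3 M^-1], so the term V/m is dimensionally wrong for ρ.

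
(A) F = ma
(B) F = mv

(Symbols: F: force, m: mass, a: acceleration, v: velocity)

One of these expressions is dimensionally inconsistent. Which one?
(B)

(A) F = ma: LHS [L M T^-2], RHS [L M T^-2] ✓
(B) F = mv: LHS [L M T^-2], RHS [L M T^-1] ✗

Expression (B) F = mv is dimensionally incorrect.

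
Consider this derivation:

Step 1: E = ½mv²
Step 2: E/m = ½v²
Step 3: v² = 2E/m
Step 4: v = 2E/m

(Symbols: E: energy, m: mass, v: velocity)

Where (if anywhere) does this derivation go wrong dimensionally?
Step 4

Step 1: E = ½mv² → LHS [L^2 M T^-2], RHS [L^2 M T^-2] ✓
Step 2: E/m = ½v² → LHS [L^2 T^-2], RHS [L^2 T^-2] ✓
Step 3: v² = 2E/m → LHS [L^2 T^-2], RHS [L^2 T^-2] ✓
Step 4: v = 2E/m → LHS [L T^-1], RHS [L^2 T^-2] ✗

The first dimensional inconsistency appears in step 4: v = 2E/m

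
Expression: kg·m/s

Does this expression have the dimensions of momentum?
Yes

The expression kg·m/s has dimensions [L M T^-1], which is exactly momentum [L M T^-1].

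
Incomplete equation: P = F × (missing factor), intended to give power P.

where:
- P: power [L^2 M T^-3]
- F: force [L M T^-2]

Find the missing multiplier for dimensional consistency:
v (velocity), dimensions [L T^-1]

P has dimensions [L^2 M T^-3] and F has dimensions [L M T^-2].
The missing factor must have dimensions [L^2 M T^-3] / [L M T^-2] = [L T^-1], i.e. velocity (v).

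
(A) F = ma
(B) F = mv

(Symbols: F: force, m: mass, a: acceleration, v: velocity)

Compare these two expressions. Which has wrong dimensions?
(B)

(A) F = ma: LHS [L M T^-2], RHS [L M T^-2] ✓
(B) F = mv: LHS [L M T^-2], RHS [L M T^-1] ✗

Expression (B) F = mv is dimensionally incorrect.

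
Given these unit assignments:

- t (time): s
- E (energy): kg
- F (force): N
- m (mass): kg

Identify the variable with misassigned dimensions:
E

The variable E (energy) should have units J, not kg.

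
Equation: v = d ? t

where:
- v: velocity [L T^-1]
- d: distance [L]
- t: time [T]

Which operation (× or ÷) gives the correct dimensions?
division (÷): v = d ÷ t

v [L T^-1]; d [L]; t [T].
d × t → [L T] ✗
d ÷ t → [L T^-1] ✓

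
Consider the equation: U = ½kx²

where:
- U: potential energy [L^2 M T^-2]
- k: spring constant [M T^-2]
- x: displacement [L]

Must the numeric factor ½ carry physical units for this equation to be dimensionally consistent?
No

U has dimensions [L^2 M T^-2] and kx² already has dimensions [L^2 M T^-2], so the equation balances without ½ contributing any dimensions. ½ is a pure (dimensionless) number; changing or removing it would not affect dimensional consistency.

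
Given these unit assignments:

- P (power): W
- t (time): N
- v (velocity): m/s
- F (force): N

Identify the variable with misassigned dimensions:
t

The variable t (time) should have units s, not N.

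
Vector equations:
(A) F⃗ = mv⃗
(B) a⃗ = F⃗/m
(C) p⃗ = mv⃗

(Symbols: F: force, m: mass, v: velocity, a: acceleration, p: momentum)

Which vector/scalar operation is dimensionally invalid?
(A) F⃗ = mv⃗

(A) F⃗ = mv⃗: LHS [L M T^-2], RHS [L M T^-1] ✗ — mass times velocity is momentum, not force; should be ma⃗
(B) a⃗ = F⃗/m: LHS [L T^-2], RHS [L T^-2] ✓ — force (vector) divided by mass (scalar)
(C) p⃗ = mv⃗: LHS [L M T^-1], RHS [L M T^-1] ✓ — mass (scalar) times velocity (vector)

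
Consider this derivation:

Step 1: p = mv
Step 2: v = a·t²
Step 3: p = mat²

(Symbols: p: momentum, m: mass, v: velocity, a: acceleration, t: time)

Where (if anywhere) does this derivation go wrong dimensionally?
Step 2

Step 1: p = mv → LHS [L M T^-1], RHS [L M T^-1] ✓
Step 2: v = a·t² → LHS [L T^-1], RHS [L] ✗

The first dimensional inconsistency appears in step 2: v = a·t²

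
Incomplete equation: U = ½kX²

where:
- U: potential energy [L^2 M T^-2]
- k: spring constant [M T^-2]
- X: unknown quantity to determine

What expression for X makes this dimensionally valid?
X = x (displacement), dimensions [L]

U has dimensions [L^2 M T^-2]; the rest of the RHS (½k) has dimensions [M T^-2].
So X² must have dimensions [L^2], i.e. X has dimensions [L] — X = x (displacement).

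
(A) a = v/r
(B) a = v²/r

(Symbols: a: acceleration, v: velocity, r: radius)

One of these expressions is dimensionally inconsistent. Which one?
(A)

(A) a = v/r: LHS [L T^-2], RHS [T^-1] ✗
(B) a = v²/r: LHS [L T^-2], RHS [L T^-2] ✓

Expression (A) a = v/r is dimensionally incorrect.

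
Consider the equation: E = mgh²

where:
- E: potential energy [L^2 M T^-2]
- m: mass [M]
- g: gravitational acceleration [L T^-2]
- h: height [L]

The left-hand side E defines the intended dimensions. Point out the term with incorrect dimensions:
The right-hand side term mgh²

E has dimensions [L^2 M T^-2], but mgh² has dimensions [L^3 M T^-2], so the term mgh² is dimensionally wrong for E.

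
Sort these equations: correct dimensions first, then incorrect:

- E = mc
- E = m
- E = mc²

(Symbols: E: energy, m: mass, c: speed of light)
Dimensionally correct: E = mc²
Dimensionally incorrect: E = mc, E = m
Ordered (correct first, then incorrect): E = mc², E = mc, E = m

- E = mc: LHS [L^2 M T^-2], RHS [L M T^-1] → incorrect ✗
- E = m: LHS [L^2 M T^-2], RHS [M] → incorrect ✗
- E = mc²: LHS [L^2 M T^-2], RHS [L^2 M T^-2] → correct ✓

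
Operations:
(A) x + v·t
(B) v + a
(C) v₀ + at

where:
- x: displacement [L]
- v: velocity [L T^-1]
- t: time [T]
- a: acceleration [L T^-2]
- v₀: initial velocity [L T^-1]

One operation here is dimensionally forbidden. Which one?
(B) v + a

(A) x + v·t: x [L] and v·t [L] — same dimensions ✓
(B) v + a: v [L T^-1] and a [L T^-2] — different dimensions cannot be added/subtracted ✗
(C) v₀ + at: v₀ [L T^-1] and at [L T^-1] — same dimensions ✓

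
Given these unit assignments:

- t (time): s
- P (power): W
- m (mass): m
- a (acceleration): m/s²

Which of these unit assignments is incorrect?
m

The variable m (mass) should have units kg, not m.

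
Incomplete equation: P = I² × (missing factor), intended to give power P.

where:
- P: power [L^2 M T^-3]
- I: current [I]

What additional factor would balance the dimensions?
R (resistance), dimensions [I^-2 L^2 M T^-3]

P has dimensions [L^2 M T^-3] and I² has dimensions [I^2].
The missing factor must have dimensions [L^2 M T^-3] / [I^2] = [I^-2 L^2 M T^-3], i.e. resistance (R).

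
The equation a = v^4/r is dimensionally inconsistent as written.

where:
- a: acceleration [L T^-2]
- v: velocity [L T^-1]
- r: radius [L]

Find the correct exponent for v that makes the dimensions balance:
The exponent of v should be 2: a = v^2/r

The LHS a has dimensions [L T^-2]; v has dimensions [L T^-1].
As written, the RHS v^4/r (exponent 4 on v) has dimensions [L^3 T^-4], which does not match.
With exponent 2, the RHS v^2/r has dimensions [L T^-2], matching the LHS.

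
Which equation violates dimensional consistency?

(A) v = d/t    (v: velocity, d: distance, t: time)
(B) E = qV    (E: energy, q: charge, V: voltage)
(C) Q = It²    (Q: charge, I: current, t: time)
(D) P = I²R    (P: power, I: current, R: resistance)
(C) Q = It²

The equation (C) Q = It² is dimensionally incorrect.

LHS (Q): [I T]
RHS (It²): [I T^2] ✗

The dimensions do not match. The other three equations balance.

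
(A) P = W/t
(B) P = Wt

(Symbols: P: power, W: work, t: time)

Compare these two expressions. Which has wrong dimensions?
(B)

(A) P = W/t: LHS [L^2 M T^-3], RHS [L^2 M T^-3] ✓
(B) P = Wt: LHS [L^2 M T^-3], RHS [L^2 M T^-1] ✗

Expression (B) P = Wt is dimensionally incorrect.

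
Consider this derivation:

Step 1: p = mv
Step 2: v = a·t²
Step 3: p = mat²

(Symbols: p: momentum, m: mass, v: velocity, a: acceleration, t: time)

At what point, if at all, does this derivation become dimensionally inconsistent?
Step 2

Step 1: p = mv → LHS [L M T^-1], RHS [L M T^-1] ✓
Step 2: v = a·t² → LHS [L T^-1], RHS [L] ✗

The first dimensional inconsistency appears in step 2: v = a·t²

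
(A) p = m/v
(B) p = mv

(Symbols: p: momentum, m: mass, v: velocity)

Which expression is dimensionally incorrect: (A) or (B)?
(A)

(A) p = m/v: LHS [L M T^-1], RHS [L^-1 M T] ✗
(B) p = mv: LHS [L M T^-1], RHS [L M T^-1] ✓

Expression (A) p = m/v is dimensionally incorrect.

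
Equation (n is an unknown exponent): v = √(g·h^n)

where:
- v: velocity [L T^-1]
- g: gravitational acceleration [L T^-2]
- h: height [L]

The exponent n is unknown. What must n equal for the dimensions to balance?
n = 1

v has dimensions [L T^-1]; h has dimensions [L].
With n = 1: √(g·h^1) has dimensions [L T^-1], matching the LHS ✓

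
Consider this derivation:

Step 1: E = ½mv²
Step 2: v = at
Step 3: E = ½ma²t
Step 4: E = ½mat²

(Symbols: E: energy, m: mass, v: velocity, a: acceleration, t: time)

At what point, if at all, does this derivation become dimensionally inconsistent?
Step 3

Step 1: E = ½mv² → LHS [L^2 M T^-2], RHS [L^2 M T^-2] ✓
Step 2: v = at → LHS [L T^-1], RHS [L T^-1] ✓
Step 3: E = ½ma²t → LHS [L^2 M T^-2], RHS [L^2 M T^-3] ✗

The first dimensional inconsistency appears in step 3: E = ½ma²t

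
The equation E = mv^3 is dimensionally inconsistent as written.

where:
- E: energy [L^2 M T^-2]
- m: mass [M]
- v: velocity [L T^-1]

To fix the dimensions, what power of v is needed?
The exponent of v should be 2: E = mv^2

The LHS E has dimensions [L^2 M T^-2]; v has dimensions [L T^-1].
As written, the RHS mv^3 (exponent 3 on v) has dimensions [L^3 M T^-3], which does not match.
With exponent 2, the RHS mv^2 has dimensions [L^2 M T^-2], matching the LHS.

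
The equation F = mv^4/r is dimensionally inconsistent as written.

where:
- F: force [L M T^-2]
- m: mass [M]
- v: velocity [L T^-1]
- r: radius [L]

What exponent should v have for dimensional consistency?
The exponent of v should be 2: F = mv^2/r

The LHS F has dimensions [L M T^-2]; v has dimensions [L T^-1].
As written, the RHS mv^4/r (exponent 4 on v) has dimensions [L^3 M T^-4], which does not match.
With exponent 2, the RHS mv^2/r has dimensions [L M T^-2], matching the LHS.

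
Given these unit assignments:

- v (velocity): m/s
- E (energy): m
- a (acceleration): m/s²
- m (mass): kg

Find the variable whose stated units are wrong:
E

The variable E (energy) should have units J, not m.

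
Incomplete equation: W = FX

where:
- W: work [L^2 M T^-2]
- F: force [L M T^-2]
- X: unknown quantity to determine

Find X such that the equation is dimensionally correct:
X = d (distance), dimensions [L]

W has dimensions [L^2 M T^-2]; the rest of the RHS (F) has dimensions [L M T^-2].
So X must have dimensions [L] — X = d (distance).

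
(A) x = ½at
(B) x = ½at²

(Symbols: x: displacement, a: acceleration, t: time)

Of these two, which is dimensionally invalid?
(A)

(A) x = ½at: LHS [L], RHS [L T^-1] ✗
(B) x = ½at²: LHS [L], RHS [L] ✓

Expression (A) x = ½at is dimensionally incorrect.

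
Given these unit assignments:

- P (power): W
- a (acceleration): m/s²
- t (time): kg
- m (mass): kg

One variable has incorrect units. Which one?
t

The variable t (time) should have units s, not kg.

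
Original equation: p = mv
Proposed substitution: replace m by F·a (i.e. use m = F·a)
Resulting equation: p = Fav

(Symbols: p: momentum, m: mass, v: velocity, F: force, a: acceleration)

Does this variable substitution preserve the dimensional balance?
No

[m] = [M] and [F·a] = [L^2 M T^-4]. These differ, so the substitution replaces a quantity by one of different dimensions and the result p = Fav has LHS [L M T^-1] vs RHS [L^3 M T^-5] — inconsistent.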